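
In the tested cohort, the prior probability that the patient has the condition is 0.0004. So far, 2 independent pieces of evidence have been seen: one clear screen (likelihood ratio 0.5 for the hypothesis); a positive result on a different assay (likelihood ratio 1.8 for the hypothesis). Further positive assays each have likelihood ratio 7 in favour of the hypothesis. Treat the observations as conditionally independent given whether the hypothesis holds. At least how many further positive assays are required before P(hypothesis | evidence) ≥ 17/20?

5

Prior odds = 0.0004/0.9996 = 1/2499.
Combined Bayes factor of the evidence already in hand = 0.5 × 1.8 = 0.9.
Odds after that evidence = (1/2499) × 0.9 = 3/8330.
Target odds = 0.85/0.15 = 17/3.
Need 7ⁿ ≥ 17/3 ÷ (3/8330) = 141610/9.
7⁴ = 2401 falls short of 141610/9 but 7⁵ = 16807 reaches it, so n = 5.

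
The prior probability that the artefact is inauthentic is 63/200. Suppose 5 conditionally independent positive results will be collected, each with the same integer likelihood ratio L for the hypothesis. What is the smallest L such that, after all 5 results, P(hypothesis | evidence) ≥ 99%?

Prior odds = 0.315/0.685 = 63/137.
Target odds = 0.99/0.01 = 99.
Need L⁵ ≥ 99 ÷ (63/137) = 1507/7.
2⁵ = 32 < 1507/7 ≤ 243 = 3⁵, so L = 3.

3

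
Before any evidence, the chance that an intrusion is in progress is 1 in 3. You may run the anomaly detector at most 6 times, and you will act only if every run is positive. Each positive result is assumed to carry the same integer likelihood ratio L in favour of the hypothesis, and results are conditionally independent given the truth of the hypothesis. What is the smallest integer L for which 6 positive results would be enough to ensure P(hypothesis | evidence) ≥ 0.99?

Prior odds = (1/3)/(2/3) = 0.5.
Target odds = 0.99/0.01 = 99.
Need L⁶ ≥ 99 ÷ 0.5 = 198.
2⁶ = 64 < 198 ≤ 729 = 3⁶, so L = 3.

3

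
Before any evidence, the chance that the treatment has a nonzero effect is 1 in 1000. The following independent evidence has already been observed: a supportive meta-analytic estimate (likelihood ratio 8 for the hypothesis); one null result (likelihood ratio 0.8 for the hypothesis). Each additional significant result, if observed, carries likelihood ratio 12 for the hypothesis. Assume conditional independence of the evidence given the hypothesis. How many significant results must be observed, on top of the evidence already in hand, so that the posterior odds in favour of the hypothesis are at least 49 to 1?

Prior odds = 0.001/0.999 = 1/999.
Combined Bayes factor of the evidence already in hand = 8 × 0.8 = 6.4.
Odds after that evidence = (1/999) × 6.4 = 32/4995.
Target odds = 49.
Need 12ⁿ ≥ 49 ÷ (32/4995) = 7648.59375.
12³ = 1728 falls short of 7648.59375 but 12⁴ = 20736 reaches it, so n = 4.

4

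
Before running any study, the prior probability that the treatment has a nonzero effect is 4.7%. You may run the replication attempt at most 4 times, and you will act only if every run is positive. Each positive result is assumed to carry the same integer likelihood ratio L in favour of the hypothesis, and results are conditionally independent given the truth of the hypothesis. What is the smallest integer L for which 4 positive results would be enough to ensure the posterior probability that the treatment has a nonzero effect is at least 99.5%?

Prior odds = 0.047/0.953 = 47/953.
Target odds = 0.995/0.005 = 199.
Need L⁴ ≥ 199 ÷ (47/953) = 189647/47.
7⁴ = 2401 < 189647/47 ≤ 4096 = 8⁴, so L = 8.

8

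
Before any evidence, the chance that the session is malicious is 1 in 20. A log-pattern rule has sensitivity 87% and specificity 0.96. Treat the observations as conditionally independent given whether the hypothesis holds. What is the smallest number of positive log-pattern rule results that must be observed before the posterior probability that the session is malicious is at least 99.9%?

Prior odds = 0.05/0.95 = 1/19.
False-positive rate = 1 − 0.96 = 0.04; likelihood ratio of a positive = 0.87/0.04 = 21.75.
Target odds: 0.999 ÷ 0.001 = 999.
Require 21.75ⁿ ≥ 999 ÷ (1/19) = 18981.
21.75³ = 658503/64 falls short of 18981 but 21.75⁴ = 57289761/256 reaches it, so n = 4.

4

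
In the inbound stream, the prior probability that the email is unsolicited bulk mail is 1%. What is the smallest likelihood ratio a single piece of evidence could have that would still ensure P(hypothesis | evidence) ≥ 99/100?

Prior odds = 0.01/0.99 = 1/99.
Target odds = 0.99/0.01 = 99.
Required Bayes factor = 99 ÷ (1/99) = 9801.

9801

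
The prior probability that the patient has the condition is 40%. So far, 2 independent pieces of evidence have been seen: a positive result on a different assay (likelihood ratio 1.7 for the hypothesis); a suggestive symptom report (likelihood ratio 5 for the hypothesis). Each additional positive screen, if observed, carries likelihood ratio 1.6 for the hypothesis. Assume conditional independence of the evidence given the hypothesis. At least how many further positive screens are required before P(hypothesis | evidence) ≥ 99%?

Prior odds = 0.4/0.6 = 2/3.
Combined Bayes factor of the evidence already in hand = 1.7 × 5 = 8.5.
Odds after that evidence = (2/3) × 8.5 = 17/3.
Target odds = 0.99/0.01 = 99.
Need 1.6ⁿ ≥ 99 ÷ (17/3) = 297/17.
1.6⁶ = 262144/15625 falls short of 297/17 but 1.6⁷ = 2097152/78125 reaches it, so n = 7.

7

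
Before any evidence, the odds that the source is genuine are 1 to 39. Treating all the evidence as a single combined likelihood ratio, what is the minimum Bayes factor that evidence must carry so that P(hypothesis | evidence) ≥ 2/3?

78

Prior odds = 1/39.
Target odds = (2/3)/(1/3) = 2.
Required Bayes factor = 2 ÷ (1/39) = 78.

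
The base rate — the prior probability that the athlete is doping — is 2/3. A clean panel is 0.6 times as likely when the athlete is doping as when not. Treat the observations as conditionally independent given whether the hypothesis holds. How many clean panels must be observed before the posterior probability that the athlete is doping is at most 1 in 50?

Prior odds = (2/3)/(1/3) = 2.
Likelihood ratio per clean panel = 0.6.
Target posterior odds = 0.02/0.98 = 1/49.
Need 2 × 0.6ⁿ ≤ 1/49, i.e. 0.6ⁿ ≤ 1/98.
0.6⁸ = 6561/390625 is still above 1/98 but 0.6⁹ = 19683/1953125 is at or below it, so n = 9.

9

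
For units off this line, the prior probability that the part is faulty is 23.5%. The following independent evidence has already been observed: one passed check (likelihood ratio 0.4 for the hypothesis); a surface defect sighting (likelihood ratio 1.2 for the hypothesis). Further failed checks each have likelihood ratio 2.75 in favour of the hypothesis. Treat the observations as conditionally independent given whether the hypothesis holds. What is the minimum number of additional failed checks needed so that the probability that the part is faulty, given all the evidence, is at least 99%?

7

Prior odds = 0.235/0.765 = 47/153.
Combined Bayes factor of the evidence already in hand = 0.4 × 1.2 = 0.48.
Odds after that evidence = (47/153) × 0.48 = 188/1275.
Target odds = 0.99/0.01 = 99.
Need 2.75ⁿ ≥ 99 ÷ (188/1275) = 126225/188.
2.75⁶ = 1771561/4096 falls short of 126225/188 but 2.75⁷ = 19487171/16384 reaches it, so n = 7.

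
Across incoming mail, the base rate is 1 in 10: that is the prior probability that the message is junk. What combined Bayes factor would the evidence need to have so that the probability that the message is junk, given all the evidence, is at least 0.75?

27

Prior odds = 0.1/0.9 = 1/9.
Target odds = 0.75/0.25 = 3.
Required Bayes factor = 3 ÷ (1/9) = 27.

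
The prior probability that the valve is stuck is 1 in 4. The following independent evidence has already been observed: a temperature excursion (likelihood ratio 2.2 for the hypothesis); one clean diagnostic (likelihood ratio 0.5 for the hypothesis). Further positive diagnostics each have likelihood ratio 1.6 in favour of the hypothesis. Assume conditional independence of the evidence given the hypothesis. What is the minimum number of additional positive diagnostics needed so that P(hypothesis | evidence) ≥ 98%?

11

Prior odds = 0.25/0.75 = 1/3.
Combined Bayes factor of the evidence already in hand = 2.2 × 0.5 = 1.1.
Odds after that evidence = (1/3) × 1.1 = 11/30.
Target odds = 0.98/0.02 = 49.
Need 1.6ⁿ ≥ 49 ÷ (11/30) = 1470/11.
1.6¹⁰ ≈109.951 falls short of 1470/11 but 1.6¹¹ ≈175.922 reaches it, so n = 11.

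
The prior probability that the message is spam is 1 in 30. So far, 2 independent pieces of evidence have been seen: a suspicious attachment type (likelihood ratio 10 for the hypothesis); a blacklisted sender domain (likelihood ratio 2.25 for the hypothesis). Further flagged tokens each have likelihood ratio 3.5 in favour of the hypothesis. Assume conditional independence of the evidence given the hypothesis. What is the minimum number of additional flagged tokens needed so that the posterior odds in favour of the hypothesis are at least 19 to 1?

Prior odds = (1/30)/(29/30) = 1/29.
Combined Bayes factor of the evidence already in hand = 10 × 2.25 = 22.5.
Odds after that evidence = (1/29) × 22.5 = 45/58.
Target odds = 19.
Need 3.5ⁿ ≥ 19 ÷ (45/58) = 1102/45.
3.5² = 12.25 falls short of 1102/45 but 3.5³ = 42.875 reaches it, so n = 3.

3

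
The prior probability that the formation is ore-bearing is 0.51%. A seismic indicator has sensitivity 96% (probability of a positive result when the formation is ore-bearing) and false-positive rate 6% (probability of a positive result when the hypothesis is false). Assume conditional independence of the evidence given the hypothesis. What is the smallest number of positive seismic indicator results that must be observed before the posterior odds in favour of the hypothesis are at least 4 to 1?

Prior odds = 0.0051/0.9949 = 51/9949.
Likelihood ratio of a positive result = 0.96/0.06 = 16.
Target odds = 4.
Need (51/9949) × 16ⁿ ≥ 4, i.e. 16ⁿ ≥ 39796/51.
16² = 256 falls short of 39796/51 but 16³ = 4096 reaches it, so n = 3.

3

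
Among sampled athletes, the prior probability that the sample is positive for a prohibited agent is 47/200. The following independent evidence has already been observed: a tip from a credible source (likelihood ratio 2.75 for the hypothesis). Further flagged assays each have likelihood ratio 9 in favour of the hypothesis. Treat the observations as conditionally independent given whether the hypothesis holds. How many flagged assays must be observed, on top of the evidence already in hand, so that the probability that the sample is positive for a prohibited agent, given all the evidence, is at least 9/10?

Prior odds = 0.235/0.765 = 47/153.
Bayes factor of the evidence already in hand = 2.75.
Odds after that evidence = (47/153) × 2.75 = 517/612.
Target odds = 0.9/0.1 = 9.
Need 9ⁿ ≥ 9 ÷ (517/612) = 5508/517.
9¹ = 9 falls short of 5508/517 but 9² = 81 reaches it, so n = 2.

2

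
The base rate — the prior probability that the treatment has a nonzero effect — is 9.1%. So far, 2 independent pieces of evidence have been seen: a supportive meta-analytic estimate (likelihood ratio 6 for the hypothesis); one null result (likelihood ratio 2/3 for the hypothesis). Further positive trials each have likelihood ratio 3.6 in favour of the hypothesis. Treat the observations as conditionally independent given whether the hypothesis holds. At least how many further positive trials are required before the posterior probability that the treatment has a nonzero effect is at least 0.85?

3

Prior odds = 0.091/0.909 = 91/909.
Combined Bayes factor of the evidence already in hand = 6 × (2/3) = 4.
Odds after that evidence = (91/909) × 4 = 364/909.
Target odds = 0.85/0.15 = 17/3.
Need 3.6ⁿ ≥ 17/3 ÷ (364/909) = 5151/364.
3.6² = 12.96 falls short of 5151/364 but 3.6³ = 46.656 reaches it, so n = 3.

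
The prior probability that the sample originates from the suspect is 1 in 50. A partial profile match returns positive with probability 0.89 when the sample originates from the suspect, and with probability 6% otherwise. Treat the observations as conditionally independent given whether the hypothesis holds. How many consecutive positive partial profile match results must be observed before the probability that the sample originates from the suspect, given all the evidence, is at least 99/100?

Prior odds: 0.02 ÷ 0.98 = 1/49.
Likelihood ratio of a positive result = 0.89/0.06 = 89/6.
Target posterior odds = 0.99/0.01 = 99.
Need (1/49) × (89/6)ⁿ ≥ 99, i.e. (89/6)ⁿ ≥ 4851.
(89/6)³ = 704969/216 falls short of 4851 but (89/6)⁴ = 62742241/1296 reaches it, so n = 4.

4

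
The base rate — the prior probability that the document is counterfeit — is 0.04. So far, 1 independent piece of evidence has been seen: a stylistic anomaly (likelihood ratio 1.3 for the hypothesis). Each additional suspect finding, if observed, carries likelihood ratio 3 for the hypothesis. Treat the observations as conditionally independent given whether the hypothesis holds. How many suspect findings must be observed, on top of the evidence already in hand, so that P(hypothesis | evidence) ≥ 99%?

7

Prior odds = 0.04/0.96 = 1/24.
Bayes factor of the evidence already in hand = 1.3.
Odds after that evidence = (1/24) × 1.3 = 13/240.
Target odds = 0.99/0.01 = 99.
Need 3ⁿ ≥ 99 ÷ (13/240) = 23760/13.
3⁶ = 729 falls short of 23760/13 but 3⁷ = 2187 reaches it, so n = 7.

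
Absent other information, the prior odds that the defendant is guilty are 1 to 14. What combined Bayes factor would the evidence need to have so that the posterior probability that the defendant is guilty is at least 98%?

Prior odds = 1/14.
Target odds = 0.98/0.02 = 49.
Required Bayes factor = 49 ÷ (1/14) = 686.

686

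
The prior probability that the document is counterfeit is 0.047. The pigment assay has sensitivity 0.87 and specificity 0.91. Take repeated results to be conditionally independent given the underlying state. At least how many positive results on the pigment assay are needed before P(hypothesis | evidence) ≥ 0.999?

Prior odds = 0.047/0.953 = 47/953.
False-positive rate = 1 − 0.91 = 0.09; likelihood ratio of a positive = 0.87/0.09 = 29/3.
Target odds: 0.999 ÷ 0.001 = 999.
Require (29/3)ⁿ ≥ 999 ÷ (47/953) = 952047/47.
(29/3)⁴ = 707281/81 falls short of 952047/47 but (29/3)⁵ = 20511149/243 reaches it, so n = 5.

5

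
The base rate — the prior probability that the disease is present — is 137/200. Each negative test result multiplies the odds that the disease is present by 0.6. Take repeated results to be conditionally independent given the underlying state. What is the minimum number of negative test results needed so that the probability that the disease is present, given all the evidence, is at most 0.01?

11

Prior odds: 0.685 ÷ 0.315 = 137/63.
Likelihood ratio per negative test result = 0.6.
Target posterior odds = 0.01/0.99 = 1/99.
Require 0.6ⁿ ≤ 1/99 ÷ (137/63) = 7/1507.
0.6¹⁰ = 59049/9765625 is still above 7/1507 but 0.6¹¹ = 177147/48828125 is at or below it, so n = 11.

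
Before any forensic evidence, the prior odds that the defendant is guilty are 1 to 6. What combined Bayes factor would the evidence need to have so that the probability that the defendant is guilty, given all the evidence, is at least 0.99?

Prior odds = 1/6.
Target odds = 0.99/0.01 = 99.
Required Bayes factor = 99 ÷ (1/6) = 594.

594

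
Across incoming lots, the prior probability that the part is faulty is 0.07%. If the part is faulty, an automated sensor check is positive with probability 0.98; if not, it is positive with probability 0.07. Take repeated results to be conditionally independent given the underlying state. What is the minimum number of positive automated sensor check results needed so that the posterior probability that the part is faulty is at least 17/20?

Prior odds: 0.0007 ÷ 0.9993 = 7/9993.
Likelihood ratio of a positive = 0.98/0.07 = 14.
Target posterior odds = 0.85/0.15 = 17/3.
Need (7/9993) × 14ⁿ ≥ 17/3, i.e. 14ⁿ ≥ 56627/7.
14³ = 2744 falls short of 56627/7 but 14⁴ = 38416 reaches it, so n = 4.

4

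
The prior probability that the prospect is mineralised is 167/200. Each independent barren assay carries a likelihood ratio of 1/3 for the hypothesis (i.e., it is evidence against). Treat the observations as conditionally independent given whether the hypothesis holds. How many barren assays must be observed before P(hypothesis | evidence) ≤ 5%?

Prior odds = 0.835/0.165 = 167/33.
Likelihood ratio per barren assay = 1/3.
Target posterior odds = 0.05/0.95 = 1/19.
Need (167/33) × (1/3)ⁿ ≤ 1/19, i.e. (1/3)ⁿ ≤ 33/3173.
(1/3)⁴ = 1/81 is still above 33/3173 but (1/3)⁵ = 1/243 is at or below it, so n = 5.

5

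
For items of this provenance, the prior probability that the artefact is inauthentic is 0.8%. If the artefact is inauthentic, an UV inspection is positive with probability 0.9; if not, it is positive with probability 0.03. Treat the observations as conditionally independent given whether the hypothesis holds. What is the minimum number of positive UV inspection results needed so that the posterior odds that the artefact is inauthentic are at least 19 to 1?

3

Prior odds: 0.008 ÷ 0.992 = 1/124.
Likelihood ratio of a positive = 0.9/0.03 = 30.
Target odds = 19.
Need (1/124) × 30ⁿ ≥ 19, i.e. 30ⁿ ≥ 2356.
30² = 900 falls short of 2356 but 30³ = 27000 reaches it, so n = 3.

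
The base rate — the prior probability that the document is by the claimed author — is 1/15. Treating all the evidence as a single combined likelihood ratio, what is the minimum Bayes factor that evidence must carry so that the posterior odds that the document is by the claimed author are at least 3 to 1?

Prior odds = (1/15)/(14/15) = 1/14.
Target odds = 3.
Required Bayes factor = 3 ÷ (1/14) = 42.

42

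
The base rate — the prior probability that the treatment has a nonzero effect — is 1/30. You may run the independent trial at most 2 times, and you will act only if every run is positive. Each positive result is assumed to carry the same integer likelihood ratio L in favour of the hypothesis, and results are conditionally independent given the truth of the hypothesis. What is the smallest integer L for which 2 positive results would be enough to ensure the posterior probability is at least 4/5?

11

Prior odds = (1/30)/(29/30) = 1/29.
Target odds = 0.8/0.2 = 4.
Need L² ≥ 4 ÷ (1/29) = 116.
10² = 100 < 116 ≤ 121 = 11², so L = 11.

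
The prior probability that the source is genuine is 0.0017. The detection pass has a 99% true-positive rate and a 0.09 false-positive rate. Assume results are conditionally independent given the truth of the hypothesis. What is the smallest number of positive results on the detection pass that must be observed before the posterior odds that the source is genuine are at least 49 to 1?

5

Prior odds: 0.0017 ÷ 0.9983 = 17/9983.
Likelihood ratio of a positive result = 0.99/0.09 = 11.
Target odds = 49.
Require 11ⁿ ≥ 49 ÷ (17/9983) = 489167/17.
11⁴ = 14641 falls short of 489167/17 but 11⁵ = 161051 reaches it, so n = 5.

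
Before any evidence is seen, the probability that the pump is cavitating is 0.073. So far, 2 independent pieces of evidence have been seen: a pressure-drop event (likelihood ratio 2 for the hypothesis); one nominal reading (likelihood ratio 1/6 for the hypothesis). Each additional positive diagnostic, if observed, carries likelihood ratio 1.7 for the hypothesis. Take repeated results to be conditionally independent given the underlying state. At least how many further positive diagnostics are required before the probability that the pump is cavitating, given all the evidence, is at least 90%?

12

Prior odds = 0.073/0.927 = 73/927.
Combined Bayes factor of the evidence already in hand = 2 × (1/6) = 1/3.
Odds after that evidence = (73/927) × 1/3 = 73/2781.
Target odds = 0.9/0.1 = 9.
Need 1.7ⁿ ≥ 9 ÷ (73/2781) = 25029/73.
1.7¹¹ ≈342.719 falls short of 25029/73 but 1.7¹² ≈582.622 reaches it, so n = 12.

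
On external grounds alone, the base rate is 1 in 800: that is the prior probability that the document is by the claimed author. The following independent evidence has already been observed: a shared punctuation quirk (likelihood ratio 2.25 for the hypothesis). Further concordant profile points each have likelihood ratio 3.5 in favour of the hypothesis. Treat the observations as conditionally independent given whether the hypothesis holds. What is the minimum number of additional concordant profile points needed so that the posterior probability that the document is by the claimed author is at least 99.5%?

9

Prior odds = 0.00125/0.99875 = 1/799.
Bayes factor of the evidence already in hand = 2.25.
Odds after that evidence = (1/799) × 2.25 = 9/3196.
Target odds = 0.995/0.005 = 199.
Need 3.5ⁿ ≥ 199 ÷ (9/3196) = 636004/9.
3.5⁸ = 5764801/256 falls short of 636004/9 but 3.5⁹ = 40353607/512 reaches it, so n = 9.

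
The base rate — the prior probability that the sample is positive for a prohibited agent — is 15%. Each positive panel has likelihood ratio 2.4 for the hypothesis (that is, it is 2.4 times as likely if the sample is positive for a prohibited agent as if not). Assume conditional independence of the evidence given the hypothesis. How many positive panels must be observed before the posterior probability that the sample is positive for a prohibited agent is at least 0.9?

Prior odds = 0.15/0.85 = 3/17.
Likelihood ratio per positive panel = 2.4.
Target odds: 0.9 ÷ 0.1 = 9.
Require 2.4ⁿ ≥ 9 ÷ (3/17) = 51.
2.4⁴ = 33.1776 falls short of 51 but 2.4⁵ = 79.62624 reaches it, so n = 5.

5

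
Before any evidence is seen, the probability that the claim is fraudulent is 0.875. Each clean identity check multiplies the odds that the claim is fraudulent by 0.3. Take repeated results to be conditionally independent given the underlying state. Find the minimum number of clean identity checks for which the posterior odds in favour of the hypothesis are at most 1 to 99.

Prior odds = 0.875/0.125 = 7.
Likelihood ratio per clean identity check = 0.3.
Target odds = 1/99.
Require 0.3ⁿ ≤ 1/99 ÷ 7 = 1/693.
0.3⁵ = 243/100000 is still above 1/693 but 0.3⁶ = 729/1000000 is at or below it, so n = 6.

6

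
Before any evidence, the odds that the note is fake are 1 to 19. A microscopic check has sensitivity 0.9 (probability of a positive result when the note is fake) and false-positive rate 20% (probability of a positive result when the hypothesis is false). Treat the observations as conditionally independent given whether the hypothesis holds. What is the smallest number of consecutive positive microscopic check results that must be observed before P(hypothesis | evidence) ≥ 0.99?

Prior odds = 1/19.
Likelihood ratio of a positive result = 0.9/0.2 = 4.5.
Target posterior odds = 0.99/0.01 = 99.
Require 4.5ⁿ ≥ 99 ÷ (1/19) = 1881.
4.5⁵ = 1845.28125 falls short of 1881 but 4.5⁶ = 8303.765625 reaches it, so n = 6.

6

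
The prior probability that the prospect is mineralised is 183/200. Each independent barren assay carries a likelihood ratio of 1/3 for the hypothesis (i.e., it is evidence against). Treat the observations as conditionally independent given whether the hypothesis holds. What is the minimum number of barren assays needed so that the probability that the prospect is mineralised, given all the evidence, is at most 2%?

6

Prior odds: 0.915 ÷ 0.085 = 183/17.
Likelihood ratio per barren assay = 1/3.
Target odds: 0.02 ÷ 0.98 = 1/49.
Require (1/3)ⁿ ≤ 1/49 ÷ (183/17) = 17/8967.
(1/3)⁵ = 1/243 is still above 17/8967 but (1/3)⁶ = 1/729 is at or below it, so n = 6.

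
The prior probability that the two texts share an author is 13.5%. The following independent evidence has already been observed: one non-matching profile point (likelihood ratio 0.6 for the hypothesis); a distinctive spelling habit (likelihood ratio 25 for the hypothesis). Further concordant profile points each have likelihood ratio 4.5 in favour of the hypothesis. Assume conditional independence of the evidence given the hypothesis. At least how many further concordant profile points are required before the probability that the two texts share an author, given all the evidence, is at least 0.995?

3

Prior odds = 0.135/0.865 = 27/173.
Combined Bayes factor of the evidence already in hand = 0.6 × 25 = 15.
Odds after that evidence = (27/173) × 15 = 405/173.
Target odds = 0.995/0.005 = 199.
Need 4.5ⁿ ≥ 199 ÷ (405/173) = 34427/405.
4.5² = 20.25 falls short of 34427/405 but 4.5³ = 91.125 reaches it, so n = 3.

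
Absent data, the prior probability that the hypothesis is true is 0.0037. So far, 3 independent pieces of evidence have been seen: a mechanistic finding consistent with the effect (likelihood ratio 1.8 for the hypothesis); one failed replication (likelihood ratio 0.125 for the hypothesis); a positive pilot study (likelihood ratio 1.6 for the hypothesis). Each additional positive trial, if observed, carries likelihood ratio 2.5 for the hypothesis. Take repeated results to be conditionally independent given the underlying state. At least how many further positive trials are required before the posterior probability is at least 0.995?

Prior odds = 0.0037/0.9963 = 37/9963.
Combined Bayes factor of the evidence already in hand = 1.8 × 0.125 × 1.6 = 0.36.
Odds after that evidence = (37/9963) × 0.36 = 37/27675.
Target odds = 0.995/0.005 = 199.
Need 2.5ⁿ ≥ 199 ÷ (37/27675) = 5507325/37.
2.5¹² = 244140625/4096 falls short of 5507325/37 but 2.5¹³ ≈149012 reaches it, so n = 13.

13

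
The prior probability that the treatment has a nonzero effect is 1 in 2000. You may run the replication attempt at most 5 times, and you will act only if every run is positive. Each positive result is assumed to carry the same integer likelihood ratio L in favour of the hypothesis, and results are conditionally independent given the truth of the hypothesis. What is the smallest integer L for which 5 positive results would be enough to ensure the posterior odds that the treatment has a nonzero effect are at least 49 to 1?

10

Prior odds = 0.0005/0.9995 = 1/1999.
Target odds = 49.
Need L⁵ ≥ 49 ÷ (1/1999) = 97951.
9⁵ = 59049 < 97951 ≤ 100000 = 10⁵, so L = 10.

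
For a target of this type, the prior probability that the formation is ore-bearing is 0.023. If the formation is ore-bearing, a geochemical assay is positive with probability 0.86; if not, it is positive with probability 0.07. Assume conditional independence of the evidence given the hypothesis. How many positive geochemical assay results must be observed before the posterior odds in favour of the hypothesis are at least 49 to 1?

4

Prior odds = 0.023/0.977 = 23/977.
Likelihood ratio of a positive = 0.86/0.07 = 86/7.
Target odds = 49.
Require (86/7)ⁿ ≥ 49 ÷ (23/977) = 47873/23.
(86/7)³ = 636056/343 falls short of 47873/23 but (86/7)⁴ = 54700816/2401 reaches it, so n = 4.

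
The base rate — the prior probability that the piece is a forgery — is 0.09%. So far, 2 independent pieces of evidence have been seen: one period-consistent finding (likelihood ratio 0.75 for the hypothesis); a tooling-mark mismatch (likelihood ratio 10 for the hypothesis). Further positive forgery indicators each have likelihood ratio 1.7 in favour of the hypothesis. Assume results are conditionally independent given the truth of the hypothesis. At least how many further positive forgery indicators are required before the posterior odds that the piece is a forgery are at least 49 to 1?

17

Prior odds = 0.0009/0.9991 = 9/9991.
Combined Bayes factor of the evidence already in hand = 0.75 × 10 = 7.5.
Odds after that evidence = (9/9991) × 7.5 = 135/19982.
Target odds = 49.
Need 1.7ⁿ ≥ 49 ÷ (135/19982) = 979118/135.
1.7¹⁶ ≈4866.12 falls short of 979118/135 but 1.7¹⁷ ≈8272.4 reaches it, so n = 17.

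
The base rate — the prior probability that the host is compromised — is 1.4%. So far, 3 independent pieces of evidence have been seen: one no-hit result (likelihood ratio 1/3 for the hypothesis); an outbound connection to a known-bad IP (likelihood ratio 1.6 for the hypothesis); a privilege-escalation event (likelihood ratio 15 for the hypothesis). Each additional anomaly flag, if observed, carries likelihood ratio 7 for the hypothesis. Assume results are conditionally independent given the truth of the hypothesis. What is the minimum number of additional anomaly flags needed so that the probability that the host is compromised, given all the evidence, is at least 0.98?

Prior odds = 0.014/0.986 = 7/493.
Combined Bayes factor of the evidence already in hand = (1/3) × 1.6 × 15 = 8.
Odds after that evidence = (7/493) × 8 = 56/493.
Target odds = 0.98/0.02 = 49.
Need 7ⁿ ≥ 49 ÷ (56/493) = 431.375.
7³ = 343 falls short of 431.375 but 7⁴ = 2401 reaches it, so n = 4.

4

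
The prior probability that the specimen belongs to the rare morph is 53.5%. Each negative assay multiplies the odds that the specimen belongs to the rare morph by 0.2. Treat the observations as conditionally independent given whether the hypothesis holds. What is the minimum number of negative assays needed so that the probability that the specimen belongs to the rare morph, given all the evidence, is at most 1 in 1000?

5

Prior odds = 0.535/0.465 = 107/93.
Likelihood ratio per negative assay = 0.2.
Target odds: 0.001 ÷ 0.999 = 1/999.
Need (107/93) × 0.2ⁿ ≤ 1/999, i.e. 0.2ⁿ ≤ 31/35631.
0.2⁴ = 0.0016 is still above 31/35631 but 0.2⁵ = 0.00032 is at or below it, so n = 5.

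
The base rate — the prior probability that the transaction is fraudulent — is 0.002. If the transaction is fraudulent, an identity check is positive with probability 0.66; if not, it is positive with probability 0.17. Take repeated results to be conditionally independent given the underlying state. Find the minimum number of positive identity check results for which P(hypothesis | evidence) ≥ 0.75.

6

Prior odds: 0.002 ÷ 0.998 = 1/499.
Likelihood ratio of a positive = 0.66/0.17 = 66/17.
Target posterior odds = 0.75/0.25 = 3.
Require (66/17)ⁿ ≥ 3 ÷ (1/499) = 1497.
(66/17)⁵ ≈882.013 falls short of 1497 but (66/17)⁶ ≈3424.29 reaches it, so n = 6.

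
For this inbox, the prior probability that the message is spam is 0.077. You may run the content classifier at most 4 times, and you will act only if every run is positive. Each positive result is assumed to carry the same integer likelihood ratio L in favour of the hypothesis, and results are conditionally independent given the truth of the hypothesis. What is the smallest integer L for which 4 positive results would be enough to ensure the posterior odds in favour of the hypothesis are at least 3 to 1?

Prior odds = 0.077/0.923 = 77/923.
Target odds = 3.
Need L⁴ ≥ 3 ÷ (77/923) = 2769/77.
2⁴ = 16 < 2769/77 ≤ 81 = 3⁴, so L = 3.

3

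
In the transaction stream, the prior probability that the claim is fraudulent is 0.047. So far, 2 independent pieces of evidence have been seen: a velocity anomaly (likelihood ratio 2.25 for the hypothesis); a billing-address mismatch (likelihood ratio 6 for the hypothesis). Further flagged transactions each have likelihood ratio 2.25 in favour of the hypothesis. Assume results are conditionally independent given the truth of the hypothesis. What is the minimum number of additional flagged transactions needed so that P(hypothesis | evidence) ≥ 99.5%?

Prior odds = 0.047/0.953 = 47/953.
Combined Bayes factor of the evidence already in hand = 2.25 × 6 = 13.5.
Odds after that evidence = (47/953) × 13.5 = 1269/1906.
Target odds = 0.995/0.005 = 199.
Need 2.25ⁿ ≥ 199 ÷ (1269/1906) = 379294/1269.
2.25⁷ = 4782969/16384 falls short of 379294/1269 but 2.25⁸ = 43046721/65536 reaches it, so n = 8.

8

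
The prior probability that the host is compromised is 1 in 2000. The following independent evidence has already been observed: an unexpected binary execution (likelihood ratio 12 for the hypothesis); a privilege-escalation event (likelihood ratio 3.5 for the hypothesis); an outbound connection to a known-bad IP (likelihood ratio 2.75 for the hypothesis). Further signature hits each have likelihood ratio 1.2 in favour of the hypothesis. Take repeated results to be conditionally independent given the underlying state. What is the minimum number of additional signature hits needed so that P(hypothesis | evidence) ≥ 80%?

Prior odds = 0.0005/0.9995 = 1/1999.
Combined Bayes factor of the evidence already in hand = 12 × 3.5 × 2.75 = 115.5.
Odds after that evidence = (1/1999) × 115.5 = 231/3998.
Target odds = 0.8/0.2 = 4.
Need 1.2ⁿ ≥ 4 ÷ (231/3998) = 15992/231.
1.2²³ ≈66.2474 falls short of 15992/231 but 1.2²⁴ ≈79.4968 reaches it, so n = 24.

24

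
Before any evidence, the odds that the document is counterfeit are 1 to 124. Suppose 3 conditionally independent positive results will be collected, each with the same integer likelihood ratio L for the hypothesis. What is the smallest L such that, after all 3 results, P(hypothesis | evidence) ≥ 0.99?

Prior odds = 1/124.
Target odds = 0.99/0.01 = 99.
Need L³ ≥ 99 ÷ (1/124) = 12276.
23³ = 12167 < 12276 ≤ 13824 = 24³, so L = 24.

24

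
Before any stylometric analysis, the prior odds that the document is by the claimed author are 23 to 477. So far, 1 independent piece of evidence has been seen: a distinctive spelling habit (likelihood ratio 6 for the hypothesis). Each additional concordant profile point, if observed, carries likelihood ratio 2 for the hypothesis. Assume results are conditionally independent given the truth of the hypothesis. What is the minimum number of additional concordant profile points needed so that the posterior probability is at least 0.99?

Prior odds = 23/477.
Bayes factor of the evidence already in hand = 6.
Odds after that evidence = (23/477) × 6 = 46/159.
Target odds = 0.99/0.01 = 99.
Need 2ⁿ ≥ 99 ÷ (46/159) = 15741/46.
2⁸ = 256 falls short of 15741/46 but 2⁹ = 512 reaches it, so n = 9.

9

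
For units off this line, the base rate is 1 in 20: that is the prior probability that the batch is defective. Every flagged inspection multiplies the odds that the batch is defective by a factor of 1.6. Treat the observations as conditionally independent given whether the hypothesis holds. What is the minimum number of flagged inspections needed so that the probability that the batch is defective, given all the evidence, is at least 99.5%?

18

Prior odds = 0.05/0.95 = 1/19.
Likelihood ratio per flagged inspection = 1.6.
Target posterior odds = 0.995/0.005 = 199.
Require 1.6ⁿ ≥ 199 ÷ (1/19) = 3781.
1.6¹⁷ ≈2951.48 falls short of 3781 but 1.6¹⁸ ≈4722.37 reaches it, so n = 18.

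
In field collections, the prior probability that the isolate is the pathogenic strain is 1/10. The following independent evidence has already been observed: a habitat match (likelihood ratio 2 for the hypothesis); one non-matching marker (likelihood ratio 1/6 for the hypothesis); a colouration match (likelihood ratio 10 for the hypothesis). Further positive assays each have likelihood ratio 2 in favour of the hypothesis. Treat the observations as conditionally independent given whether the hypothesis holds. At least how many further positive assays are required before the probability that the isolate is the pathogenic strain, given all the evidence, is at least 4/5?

Prior odds = 0.1/0.9 = 1/9.
Combined Bayes factor of the evidence already in hand = 2 × (1/6) × 10 = 10/3.
Odds after that evidence = (1/9) × 10/3 = 10/27.
Target odds = 0.8/0.2 = 4.
Need 2ⁿ ≥ 4 ÷ (10/27) = 10.8.
2³ = 8 falls short of 10.8 but 2⁴ = 16 reaches it, so n = 4.

4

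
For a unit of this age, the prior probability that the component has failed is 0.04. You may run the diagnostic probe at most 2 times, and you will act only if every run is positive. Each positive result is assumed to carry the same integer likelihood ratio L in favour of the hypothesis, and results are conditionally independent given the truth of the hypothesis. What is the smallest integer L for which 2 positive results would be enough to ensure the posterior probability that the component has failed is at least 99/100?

49

Prior odds = 0.04/0.96 = 1/24.
Target odds = 0.99/0.01 = 99.
Need L² ≥ 99 ÷ (1/24) = 2376.
48² = 2304 < 2376 ≤ 2401 = 49², so L = 49.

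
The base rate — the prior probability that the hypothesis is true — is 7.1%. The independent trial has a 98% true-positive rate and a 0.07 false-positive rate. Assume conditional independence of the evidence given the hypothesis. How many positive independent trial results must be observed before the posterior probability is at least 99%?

Prior odds: 0.071 ÷ 0.929 = 71/929.
Likelihood ratio of a positive result = 0.98/0.07 = 14.
Target posterior odds = 0.99/0.01 = 99.
Require 14ⁿ ≥ 99 ÷ (71/929) = 91971/71.
14² = 196 falls short of 91971/71 but 14³ = 2744 reaches it, so n = 3.

3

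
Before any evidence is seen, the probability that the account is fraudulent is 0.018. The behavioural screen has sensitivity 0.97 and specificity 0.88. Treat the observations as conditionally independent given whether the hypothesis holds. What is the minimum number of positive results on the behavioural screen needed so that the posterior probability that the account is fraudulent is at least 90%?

Prior odds: 0.018 ÷ 0.982 = 9/491.
False-positive rate = 1 − 0.88 = 0.12; likelihood ratio of a positive = 0.97/0.12 = 97/12.
Target posterior odds = 0.9/0.1 = 9.
Need (9/491) × (97/12)ⁿ ≥ 9, i.e. (97/12)ⁿ ≥ 491.
(97/12)² = 9409/144 falls short of 491 but (97/12)³ = 912673/1728 reaches it, so n = 3.

3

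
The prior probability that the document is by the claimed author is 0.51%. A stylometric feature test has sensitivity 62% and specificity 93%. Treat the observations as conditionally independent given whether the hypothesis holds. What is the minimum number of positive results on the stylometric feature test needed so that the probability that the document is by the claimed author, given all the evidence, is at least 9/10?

4

Prior odds: 0.0051 ÷ 0.9949 = 51/9949.
False-positive rate = 1 − 0.93 = 0.07; likelihood ratio of a positive = 0.62/0.07 = 62/7.
Target posterior odds = 0.9/0.1 = 9.
Need (51/9949) × (62/7)ⁿ ≥ 9, i.e. (62/7)ⁿ ≥ 29847/17.
(62/7)³ = 238328/343 falls short of 29847/17 but (62/7)⁴ = 14776336/2401 reaches it, so n = 4.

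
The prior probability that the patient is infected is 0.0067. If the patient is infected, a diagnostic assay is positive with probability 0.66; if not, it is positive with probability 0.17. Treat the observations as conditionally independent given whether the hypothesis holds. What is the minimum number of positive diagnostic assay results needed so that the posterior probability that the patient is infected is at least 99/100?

Prior odds: 0.0067 ÷ 0.9933 = 67/9933.
Likelihood ratio of a positive = 0.66/0.17 = 66/17.
Target odds: 0.99 ÷ 0.01 = 99.
Require (66/17)ⁿ ≥ 99 ÷ (67/9933) = 983367/67.
(66/17)⁷ ≈13294.3 falls short of 983367/67 but (66/17)⁸ ≈51613.1 reaches it, so n = 8.

8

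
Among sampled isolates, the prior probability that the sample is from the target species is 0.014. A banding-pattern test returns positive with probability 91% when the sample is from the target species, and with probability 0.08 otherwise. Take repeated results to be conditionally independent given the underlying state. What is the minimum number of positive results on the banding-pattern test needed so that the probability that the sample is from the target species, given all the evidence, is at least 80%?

Prior odds: 0.014 ÷ 0.986 = 7/493.
Likelihood ratio of a positive result = 0.91/0.08 = 11.375.
Target odds: 0.8 ÷ 0.2 = 4.
Require 11.375ⁿ ≥ 4 ÷ (7/493) = 1972/7.
11.375² = 129.390625 falls short of 1972/7 but 11.375³ = 753571/512 reaches it, so n = 3.

3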